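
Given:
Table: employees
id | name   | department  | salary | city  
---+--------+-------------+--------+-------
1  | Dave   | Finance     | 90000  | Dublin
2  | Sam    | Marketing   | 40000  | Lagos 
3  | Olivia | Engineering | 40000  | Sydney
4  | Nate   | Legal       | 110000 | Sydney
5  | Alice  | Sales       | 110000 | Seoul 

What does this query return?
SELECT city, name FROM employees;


Projecting columns: city, name

5 rows:
Dublin, Dave
Lagos, Sam
Sydney, Olivia
Sydney, Nate
Seoul, Alice


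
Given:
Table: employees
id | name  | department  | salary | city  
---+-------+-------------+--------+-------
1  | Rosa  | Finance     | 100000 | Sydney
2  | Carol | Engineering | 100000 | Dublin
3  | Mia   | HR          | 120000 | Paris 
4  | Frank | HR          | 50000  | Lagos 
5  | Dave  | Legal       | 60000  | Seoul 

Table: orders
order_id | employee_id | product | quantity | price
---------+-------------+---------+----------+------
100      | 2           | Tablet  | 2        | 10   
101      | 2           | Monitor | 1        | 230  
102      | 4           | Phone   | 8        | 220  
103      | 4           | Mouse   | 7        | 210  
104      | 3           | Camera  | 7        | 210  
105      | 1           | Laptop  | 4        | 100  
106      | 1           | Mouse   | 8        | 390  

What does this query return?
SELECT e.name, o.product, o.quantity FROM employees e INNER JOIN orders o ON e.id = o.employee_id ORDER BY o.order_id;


Joining employees.id = orders.employee_id:
  employee Carol (id=2) -> order Tablet
  employee Carol (id=2) -> order Monitor
  employee Frank (id=4) -> order Phone
  employee Frank (id=4) -> order Mouse
  employee Mia (id=3) -> order Camera
  employee Rosa (id=1) -> order Laptop
  employee Rosa (id=1) -> order Mouse


7 rows:
Carol, Tablet, 2
Carol, Monitor, 1
Frank, Phone, 8
Frank, Mouse, 7
Mia, Camera, 7
Rosa, Laptop, 4
Rosa, Mouse, 8


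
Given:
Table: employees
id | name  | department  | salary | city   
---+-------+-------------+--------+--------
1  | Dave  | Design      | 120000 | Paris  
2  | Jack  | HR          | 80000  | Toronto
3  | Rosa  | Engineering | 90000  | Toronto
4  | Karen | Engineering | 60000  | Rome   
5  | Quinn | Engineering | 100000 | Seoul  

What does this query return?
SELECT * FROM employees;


SELECT * returns all 5 rows with all columns

5 rows:
1, Dave, Design, 120000, Paris
2, Jack, HR, 80000, Toronto
3, Rosa, Engineering, 90000, Toronto
4, Karen, Engineering, 60000, Rome
5, Quinn, Engineering, 100000, Seoul


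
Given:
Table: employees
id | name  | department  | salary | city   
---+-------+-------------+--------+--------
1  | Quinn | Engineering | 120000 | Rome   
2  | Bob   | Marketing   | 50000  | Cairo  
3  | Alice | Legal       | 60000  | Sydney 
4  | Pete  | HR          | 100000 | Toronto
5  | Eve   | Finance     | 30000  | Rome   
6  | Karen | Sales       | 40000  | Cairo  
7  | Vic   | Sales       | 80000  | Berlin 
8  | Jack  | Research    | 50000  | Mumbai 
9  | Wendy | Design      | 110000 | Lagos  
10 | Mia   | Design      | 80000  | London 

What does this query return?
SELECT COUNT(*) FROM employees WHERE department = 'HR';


Counting rows where department = 'HR'
  Pete -> MATCH


1


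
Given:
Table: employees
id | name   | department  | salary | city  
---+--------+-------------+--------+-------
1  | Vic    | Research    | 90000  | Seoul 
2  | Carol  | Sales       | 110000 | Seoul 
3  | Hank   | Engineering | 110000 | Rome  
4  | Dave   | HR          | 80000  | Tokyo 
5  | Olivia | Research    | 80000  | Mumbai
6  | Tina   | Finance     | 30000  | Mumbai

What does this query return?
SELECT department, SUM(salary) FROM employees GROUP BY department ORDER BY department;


Summing salary within each department:
  Engineering: 110000 = 110000
  Finance: 30000 = 30000
  HR: 80000 = 80000
  Research: 90000 + 80000 = 170000
  Sales: 110000 = 110000


5 groups:
Engineering, 110000
Finance, 30000
HR, 80000
Research, 170000
Sales, 110000


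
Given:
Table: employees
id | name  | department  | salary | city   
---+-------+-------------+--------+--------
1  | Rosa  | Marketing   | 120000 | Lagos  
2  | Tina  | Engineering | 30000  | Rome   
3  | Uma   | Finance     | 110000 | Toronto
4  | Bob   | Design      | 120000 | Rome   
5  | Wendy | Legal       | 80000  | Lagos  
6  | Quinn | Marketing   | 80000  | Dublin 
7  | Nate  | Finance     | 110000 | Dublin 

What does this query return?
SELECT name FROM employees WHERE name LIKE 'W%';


LIKE 'W%' matches names starting with 'W'
Matching: 1

1 rows:
Wendy


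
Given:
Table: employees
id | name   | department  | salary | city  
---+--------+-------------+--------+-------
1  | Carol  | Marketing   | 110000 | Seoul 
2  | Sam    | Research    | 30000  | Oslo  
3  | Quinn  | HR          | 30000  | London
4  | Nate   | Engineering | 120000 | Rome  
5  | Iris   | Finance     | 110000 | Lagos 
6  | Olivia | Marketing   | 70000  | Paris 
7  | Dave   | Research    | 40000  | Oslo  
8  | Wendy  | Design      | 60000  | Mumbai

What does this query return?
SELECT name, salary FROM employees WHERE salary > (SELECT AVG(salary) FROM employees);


Subquery: AVG(salary) = 71250.0
Filtering: salary > 71250.0
  Carol (110000) -> MATCH
  Nate (120000) -> MATCH
  Iris (110000) -> MATCH


3 rows:
Carol, 110000
Nate, 120000
Iris, 110000


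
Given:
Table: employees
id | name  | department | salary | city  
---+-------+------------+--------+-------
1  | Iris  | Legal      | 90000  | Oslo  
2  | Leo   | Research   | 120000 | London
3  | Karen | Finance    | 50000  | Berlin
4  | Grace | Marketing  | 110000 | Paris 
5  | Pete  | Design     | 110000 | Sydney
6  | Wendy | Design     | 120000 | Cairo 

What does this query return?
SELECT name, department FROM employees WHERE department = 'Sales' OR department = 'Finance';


Filtering: department = 'Sales' OR 'Finance'
Matching: 1 rows

1 rows:
Karen, Finance


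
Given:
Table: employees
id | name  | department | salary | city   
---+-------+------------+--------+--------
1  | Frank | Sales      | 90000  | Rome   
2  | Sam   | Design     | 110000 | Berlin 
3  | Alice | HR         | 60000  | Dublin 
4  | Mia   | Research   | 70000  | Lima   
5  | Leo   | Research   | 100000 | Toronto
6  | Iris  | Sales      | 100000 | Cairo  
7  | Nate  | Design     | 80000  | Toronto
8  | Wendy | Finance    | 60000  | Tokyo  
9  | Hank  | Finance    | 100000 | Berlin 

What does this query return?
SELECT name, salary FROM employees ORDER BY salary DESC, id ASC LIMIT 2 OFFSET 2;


Sort by salary DESC (id ASC tiebreak), then skip 2 and take 2
Rows 3 through 4

2 rows:
Iris, 100000
Hank, 100000


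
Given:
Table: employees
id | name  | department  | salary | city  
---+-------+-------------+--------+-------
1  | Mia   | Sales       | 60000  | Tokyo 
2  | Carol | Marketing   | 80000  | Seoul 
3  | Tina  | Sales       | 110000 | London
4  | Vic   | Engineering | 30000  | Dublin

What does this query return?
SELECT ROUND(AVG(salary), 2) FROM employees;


SUM(salary) = 280000
COUNT = 4
ROUND(AVG, 2) = ROUND(280000 / 4, 2) = 70000.0

70000.0


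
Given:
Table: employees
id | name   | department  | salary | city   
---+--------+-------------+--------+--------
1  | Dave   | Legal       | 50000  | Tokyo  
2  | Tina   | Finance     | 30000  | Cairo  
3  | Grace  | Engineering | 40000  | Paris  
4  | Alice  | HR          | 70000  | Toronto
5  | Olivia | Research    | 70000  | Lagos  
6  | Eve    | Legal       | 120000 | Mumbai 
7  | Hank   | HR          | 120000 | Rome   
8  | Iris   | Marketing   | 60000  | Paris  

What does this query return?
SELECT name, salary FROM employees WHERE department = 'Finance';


Filtering: department = 'Finance'
Matching rows: 1

1 rows:
Tina, 30000


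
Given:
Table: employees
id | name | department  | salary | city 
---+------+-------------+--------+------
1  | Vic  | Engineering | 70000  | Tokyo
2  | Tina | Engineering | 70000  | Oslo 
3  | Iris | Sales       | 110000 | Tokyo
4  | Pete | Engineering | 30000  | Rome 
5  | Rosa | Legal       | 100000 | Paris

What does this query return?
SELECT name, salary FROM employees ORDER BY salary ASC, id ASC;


Sorting by salary ASC, then id ASC for ties

5 rows:
Pete, 30000
Vic, 70000
Tina, 70000
Rosa, 100000
Iris, 110000


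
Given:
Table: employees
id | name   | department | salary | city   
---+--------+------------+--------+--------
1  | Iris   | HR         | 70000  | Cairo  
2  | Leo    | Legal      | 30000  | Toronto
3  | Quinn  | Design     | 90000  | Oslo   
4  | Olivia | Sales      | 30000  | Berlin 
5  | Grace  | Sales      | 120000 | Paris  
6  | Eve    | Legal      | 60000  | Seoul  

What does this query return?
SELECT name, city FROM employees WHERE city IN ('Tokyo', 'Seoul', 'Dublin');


Filtering: city IN ('Tokyo', 'Seoul', 'Dublin')
Matching: 1 rows

1 rows:
Eve, Seoul


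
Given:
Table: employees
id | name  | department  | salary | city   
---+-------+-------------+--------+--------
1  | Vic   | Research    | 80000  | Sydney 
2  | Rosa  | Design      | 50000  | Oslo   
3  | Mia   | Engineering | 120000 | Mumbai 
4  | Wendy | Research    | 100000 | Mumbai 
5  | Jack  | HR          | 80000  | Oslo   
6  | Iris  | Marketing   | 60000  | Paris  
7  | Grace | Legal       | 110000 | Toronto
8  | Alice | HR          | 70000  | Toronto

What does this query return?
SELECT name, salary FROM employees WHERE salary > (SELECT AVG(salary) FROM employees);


Subquery: AVG(salary) = 83750.0
Filtering: salary > 83750.0
  Mia (120000) -> MATCH
  Wendy (100000) -> MATCH
  Grace (110000) -> MATCH


3 rows:
Mia, 120000
Wendy, 100000
Grace, 110000


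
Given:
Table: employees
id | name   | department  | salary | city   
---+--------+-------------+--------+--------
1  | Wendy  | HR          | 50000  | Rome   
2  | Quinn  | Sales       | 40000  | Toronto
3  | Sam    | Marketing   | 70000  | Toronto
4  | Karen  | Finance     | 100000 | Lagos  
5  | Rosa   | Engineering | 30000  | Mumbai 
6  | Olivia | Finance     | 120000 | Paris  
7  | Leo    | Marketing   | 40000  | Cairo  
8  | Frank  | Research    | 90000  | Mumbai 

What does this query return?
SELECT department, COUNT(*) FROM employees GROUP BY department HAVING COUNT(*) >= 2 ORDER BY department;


Groups with count >= 2:
  Finance: 2 -> PASS
  Marketing: 2 -> PASS
  Engineering: 1 -> filtered out
  HR: 1 -> filtered out
  Research: 1 -> filtered out
  Sales: 1 -> filtered out


2 groups:
Finance, 2
Marketing, 2


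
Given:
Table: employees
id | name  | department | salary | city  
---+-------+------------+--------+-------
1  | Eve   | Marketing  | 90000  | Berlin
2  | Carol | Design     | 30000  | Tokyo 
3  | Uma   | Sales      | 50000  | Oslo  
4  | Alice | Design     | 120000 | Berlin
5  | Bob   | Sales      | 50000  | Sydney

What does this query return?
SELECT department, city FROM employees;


Projecting columns: department, city

5 rows:
Marketing, Berlin
Design, Tokyo
Sales, Oslo
Design, Berlin
Sales, Sydney


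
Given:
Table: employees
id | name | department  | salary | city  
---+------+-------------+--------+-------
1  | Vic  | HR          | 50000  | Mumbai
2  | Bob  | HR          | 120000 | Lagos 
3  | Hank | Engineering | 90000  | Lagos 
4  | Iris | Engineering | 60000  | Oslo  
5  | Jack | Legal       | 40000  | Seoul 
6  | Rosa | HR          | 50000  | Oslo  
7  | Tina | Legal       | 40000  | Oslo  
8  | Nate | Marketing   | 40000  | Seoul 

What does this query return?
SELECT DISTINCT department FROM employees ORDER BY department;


All 'department' values (row order): HR, HR, Engineering, Engineering, Legal, HR, Legal, Marketing
Removing duplicates leaves 4 unique value(s).

4 values:
Engineering
HR
Legal
Marketing


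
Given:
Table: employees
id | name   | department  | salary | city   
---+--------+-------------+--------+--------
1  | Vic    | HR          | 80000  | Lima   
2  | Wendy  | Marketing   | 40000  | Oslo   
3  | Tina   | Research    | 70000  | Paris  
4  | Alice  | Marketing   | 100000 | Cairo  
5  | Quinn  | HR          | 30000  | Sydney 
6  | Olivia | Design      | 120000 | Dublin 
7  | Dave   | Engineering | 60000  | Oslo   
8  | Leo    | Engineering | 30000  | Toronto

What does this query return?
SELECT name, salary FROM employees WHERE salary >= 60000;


Filtering: salary >= 60000
Matching: 5 rows

5 rows:
Vic, 80000
Tina, 70000
Alice, 100000
Olivia, 120000
Dave, 60000


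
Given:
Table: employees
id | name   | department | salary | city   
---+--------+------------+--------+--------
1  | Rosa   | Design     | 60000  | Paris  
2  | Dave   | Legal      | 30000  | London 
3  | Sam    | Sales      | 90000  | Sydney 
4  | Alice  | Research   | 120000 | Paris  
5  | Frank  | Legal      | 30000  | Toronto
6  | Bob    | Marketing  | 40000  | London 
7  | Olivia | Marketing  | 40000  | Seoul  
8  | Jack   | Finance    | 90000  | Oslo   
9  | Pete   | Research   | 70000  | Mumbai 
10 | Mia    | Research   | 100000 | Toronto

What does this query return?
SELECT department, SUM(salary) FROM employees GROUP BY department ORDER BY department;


Summing salary within each department:
  Design: 60000 = 60000
  Finance: 90000 = 90000
  Legal: 30000 + 30000 = 60000
  Marketing: 40000 + 40000 = 80000
  Research: 120000 + 70000 + 100000 = 290000
  Sales: 90000 = 90000


6 groups:
Design, 60000
Finance, 90000
Legal, 60000
Marketing, 80000
Research, 290000
Sales, 90000


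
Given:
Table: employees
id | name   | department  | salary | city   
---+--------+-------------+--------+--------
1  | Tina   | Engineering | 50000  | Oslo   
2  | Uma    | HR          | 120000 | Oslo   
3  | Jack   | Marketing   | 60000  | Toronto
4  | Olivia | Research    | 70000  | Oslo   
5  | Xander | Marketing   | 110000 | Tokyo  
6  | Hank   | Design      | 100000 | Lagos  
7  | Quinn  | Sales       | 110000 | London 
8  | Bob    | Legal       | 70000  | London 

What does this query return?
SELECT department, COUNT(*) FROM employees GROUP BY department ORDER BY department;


Assigning each row to its department group:
  Tina -> Engineering
  Uma -> HR
  Jack -> Marketing
  Olivia -> Research
  Xander -> Marketing
  Hank -> Design
  Quinn -> Sales
  Bob -> Legal


7 groups:
Design, 1
Engineering, 1
HR, 1
Legal, 1
Marketing, 2
Research, 1
Sales, 1


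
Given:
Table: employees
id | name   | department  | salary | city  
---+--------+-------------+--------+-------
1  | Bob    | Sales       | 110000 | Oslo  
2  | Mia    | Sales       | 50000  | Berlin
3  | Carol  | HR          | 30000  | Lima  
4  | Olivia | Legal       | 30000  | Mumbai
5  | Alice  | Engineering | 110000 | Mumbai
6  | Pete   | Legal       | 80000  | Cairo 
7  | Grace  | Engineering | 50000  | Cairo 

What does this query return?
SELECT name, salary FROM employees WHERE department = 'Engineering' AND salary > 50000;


Filtering: department = 'Engineering' AND salary > 50000
Matching: 1 rows

1 rows:
Alice, 110000


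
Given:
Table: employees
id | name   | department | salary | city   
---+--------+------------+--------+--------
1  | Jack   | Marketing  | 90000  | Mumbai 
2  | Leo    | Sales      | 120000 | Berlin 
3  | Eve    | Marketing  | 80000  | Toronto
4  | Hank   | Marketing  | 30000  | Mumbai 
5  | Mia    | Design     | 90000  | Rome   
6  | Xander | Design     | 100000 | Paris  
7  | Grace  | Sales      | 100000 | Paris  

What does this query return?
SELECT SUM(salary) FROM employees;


SUM(salary) = 90000 + 120000 + 80000 + 30000 + 90000 + 100000 + 100000 = 610000

610000


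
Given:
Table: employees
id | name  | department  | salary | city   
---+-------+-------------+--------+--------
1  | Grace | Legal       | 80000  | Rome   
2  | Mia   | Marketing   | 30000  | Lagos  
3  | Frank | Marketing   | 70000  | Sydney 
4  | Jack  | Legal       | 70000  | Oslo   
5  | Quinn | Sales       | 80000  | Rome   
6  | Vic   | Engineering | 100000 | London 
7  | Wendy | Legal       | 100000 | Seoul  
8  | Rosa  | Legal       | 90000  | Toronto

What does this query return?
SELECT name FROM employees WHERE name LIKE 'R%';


LIKE 'R%' matches names starting with 'R'
Matching: 1

1 rows:
Rosa


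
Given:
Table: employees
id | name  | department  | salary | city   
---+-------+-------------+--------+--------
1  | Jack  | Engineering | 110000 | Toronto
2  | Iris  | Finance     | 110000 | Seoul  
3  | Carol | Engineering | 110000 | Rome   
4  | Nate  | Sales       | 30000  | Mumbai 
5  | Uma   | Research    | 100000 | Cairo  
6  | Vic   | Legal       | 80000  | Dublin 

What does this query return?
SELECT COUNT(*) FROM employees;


COUNT(*) counts all rows

6


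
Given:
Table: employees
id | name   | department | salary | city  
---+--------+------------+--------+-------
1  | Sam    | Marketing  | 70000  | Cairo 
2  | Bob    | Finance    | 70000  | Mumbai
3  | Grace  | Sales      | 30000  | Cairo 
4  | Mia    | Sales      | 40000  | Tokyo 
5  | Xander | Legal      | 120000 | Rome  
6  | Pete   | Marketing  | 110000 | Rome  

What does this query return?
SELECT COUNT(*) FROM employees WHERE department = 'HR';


Counting rows where department = 'HR'


0


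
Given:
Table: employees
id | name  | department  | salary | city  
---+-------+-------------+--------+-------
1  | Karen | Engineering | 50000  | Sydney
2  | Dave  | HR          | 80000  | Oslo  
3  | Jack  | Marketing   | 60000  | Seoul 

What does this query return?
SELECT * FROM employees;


SELECT * returns all 3 rows with all columns

3 rows:
1, Karen, Engineering, 50000, Sydney
2, Dave, HR, 80000, Oslo
3, Jack, Marketing, 60000, Seoul


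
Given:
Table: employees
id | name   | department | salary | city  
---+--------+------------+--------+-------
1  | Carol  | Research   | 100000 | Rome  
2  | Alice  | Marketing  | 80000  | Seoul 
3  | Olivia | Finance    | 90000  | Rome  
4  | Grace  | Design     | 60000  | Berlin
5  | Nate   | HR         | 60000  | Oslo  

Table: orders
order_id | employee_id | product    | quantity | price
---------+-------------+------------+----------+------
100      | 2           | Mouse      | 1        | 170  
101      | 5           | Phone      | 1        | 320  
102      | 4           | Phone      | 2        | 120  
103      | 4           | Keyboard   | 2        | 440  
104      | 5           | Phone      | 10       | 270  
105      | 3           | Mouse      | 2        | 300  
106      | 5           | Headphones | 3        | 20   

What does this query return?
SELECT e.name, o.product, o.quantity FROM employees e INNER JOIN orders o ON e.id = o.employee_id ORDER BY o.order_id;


Joining employees.id = orders.employee_id:
  employee Alice (id=2) -> order Mouse
  employee Nate (id=5) -> order Phone
  employee Grace (id=4) -> order Phone
  employee Grace (id=4) -> order Keyboard
  employee Nate (id=5) -> order Phone
  employee Olivia (id=3) -> order Mouse
  employee Nate (id=5) -> order Headphones


7 rows:
Alice, Mouse, 1
Nate, Phone, 1
Grace, Phone, 2
Grace, Keyboard, 2
Nate, Phone, 10
Olivia, Mouse, 2
Nate, Headphones, 3


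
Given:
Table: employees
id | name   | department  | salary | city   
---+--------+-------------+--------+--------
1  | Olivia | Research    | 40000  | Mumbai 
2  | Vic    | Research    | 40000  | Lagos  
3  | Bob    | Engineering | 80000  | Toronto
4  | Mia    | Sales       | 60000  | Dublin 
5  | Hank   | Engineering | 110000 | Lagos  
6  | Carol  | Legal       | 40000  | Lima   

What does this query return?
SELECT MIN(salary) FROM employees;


Salaries: 40000, 40000, 80000, 60000, 110000, 40000
MIN = 40000

40000


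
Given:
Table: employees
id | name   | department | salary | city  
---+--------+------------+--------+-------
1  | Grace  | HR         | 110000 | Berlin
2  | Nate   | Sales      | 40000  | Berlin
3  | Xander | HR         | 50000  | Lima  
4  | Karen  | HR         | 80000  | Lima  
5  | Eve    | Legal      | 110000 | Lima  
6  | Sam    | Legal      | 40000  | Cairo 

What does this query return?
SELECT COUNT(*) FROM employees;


COUNT(*) counts all rows

6


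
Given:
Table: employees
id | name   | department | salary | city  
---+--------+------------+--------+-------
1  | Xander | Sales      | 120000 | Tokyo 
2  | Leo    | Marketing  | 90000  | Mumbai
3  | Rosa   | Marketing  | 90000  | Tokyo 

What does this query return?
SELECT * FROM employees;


SELECT * returns all 3 rows with all columns

3 rows:
1, Xander, Sales, 120000, Tokyo
2, Leo, Marketing, 90000, Mumbai
3, Rosa, Marketing, 90000, Tokyo


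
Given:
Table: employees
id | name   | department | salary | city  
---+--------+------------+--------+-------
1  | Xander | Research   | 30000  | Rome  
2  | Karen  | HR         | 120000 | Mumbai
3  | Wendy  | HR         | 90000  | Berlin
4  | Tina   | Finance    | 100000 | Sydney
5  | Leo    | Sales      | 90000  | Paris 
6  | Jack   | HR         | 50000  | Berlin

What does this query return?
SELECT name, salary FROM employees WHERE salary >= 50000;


Filtering: salary >= 50000
Matching: 5 rows

5 rows:
Karen, 120000
Wendy, 90000
Tina, 100000
Leo, 90000
Jack, 50000


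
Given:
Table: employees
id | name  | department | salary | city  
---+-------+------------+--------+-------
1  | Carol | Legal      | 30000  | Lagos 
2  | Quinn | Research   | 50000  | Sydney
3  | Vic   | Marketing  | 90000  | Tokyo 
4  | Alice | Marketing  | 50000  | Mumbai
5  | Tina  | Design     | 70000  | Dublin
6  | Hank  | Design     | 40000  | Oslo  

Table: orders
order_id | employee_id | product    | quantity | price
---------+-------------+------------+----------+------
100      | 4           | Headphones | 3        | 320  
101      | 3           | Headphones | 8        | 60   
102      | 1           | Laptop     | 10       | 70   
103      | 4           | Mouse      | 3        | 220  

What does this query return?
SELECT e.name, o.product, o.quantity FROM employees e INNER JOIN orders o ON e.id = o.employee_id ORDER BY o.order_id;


Joining employees.id = orders.employee_id:
  employee Alice (id=4) -> order Headphones
  employee Vic (id=3) -> order Headphones
  employee Carol (id=1) -> order Laptop
  employee Alice (id=4) -> order Mouse


4 rows:
Alice, Headphones, 3
Vic, Headphones, 8
Carol, Laptop, 10
Alice, Mouse, 3


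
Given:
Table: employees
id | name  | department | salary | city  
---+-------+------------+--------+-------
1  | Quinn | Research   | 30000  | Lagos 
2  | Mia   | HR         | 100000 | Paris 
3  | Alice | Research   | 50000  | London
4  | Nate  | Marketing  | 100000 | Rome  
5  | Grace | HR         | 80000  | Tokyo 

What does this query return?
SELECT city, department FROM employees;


Projecting columns: city, department

5 rows:
Lagos, Research
Paris, HR
London, Research
Rome, Marketing
Tokyo, HR


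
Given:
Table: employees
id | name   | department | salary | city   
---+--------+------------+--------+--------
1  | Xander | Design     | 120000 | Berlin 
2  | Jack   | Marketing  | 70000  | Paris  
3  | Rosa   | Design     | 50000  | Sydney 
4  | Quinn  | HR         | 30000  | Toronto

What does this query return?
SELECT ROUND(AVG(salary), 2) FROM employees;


SUM(salary) = 270000
COUNT = 4
ROUND(AVG, 2) = ROUND(270000 / 4, 2) = 67500.0

67500.0


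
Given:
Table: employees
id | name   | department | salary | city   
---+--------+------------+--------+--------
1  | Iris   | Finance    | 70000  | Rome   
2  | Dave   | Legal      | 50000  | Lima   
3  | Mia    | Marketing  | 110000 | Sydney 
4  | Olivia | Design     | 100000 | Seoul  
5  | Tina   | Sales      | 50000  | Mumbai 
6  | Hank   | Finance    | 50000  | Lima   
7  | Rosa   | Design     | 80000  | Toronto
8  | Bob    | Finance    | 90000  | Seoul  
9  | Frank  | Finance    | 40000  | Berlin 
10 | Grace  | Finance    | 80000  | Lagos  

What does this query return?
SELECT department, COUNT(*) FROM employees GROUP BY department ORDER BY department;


Assigning each row to its department group:
  Iris -> Finance
  Dave -> Legal
  Mia -> Marketing
  Olivia -> Design
  Tina -> Sales
  Hank -> Finance
  Rosa -> Design
  Bob -> Finance
  Frank -> Finance
  Grace -> Finance


5 groups:
Design, 2
Finance, 5
Legal, 1
Marketing, 1
Sales, 1


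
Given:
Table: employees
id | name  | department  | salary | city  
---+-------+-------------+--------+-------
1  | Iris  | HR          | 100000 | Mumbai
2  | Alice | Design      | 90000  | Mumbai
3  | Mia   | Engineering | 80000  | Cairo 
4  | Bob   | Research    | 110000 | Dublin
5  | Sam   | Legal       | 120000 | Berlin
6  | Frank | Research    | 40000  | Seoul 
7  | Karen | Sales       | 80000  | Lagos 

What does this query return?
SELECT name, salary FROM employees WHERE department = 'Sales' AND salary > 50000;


Filtering: department = 'Sales' AND salary > 50000
Matching: 1 rows

1 rows:
Karen, 80000


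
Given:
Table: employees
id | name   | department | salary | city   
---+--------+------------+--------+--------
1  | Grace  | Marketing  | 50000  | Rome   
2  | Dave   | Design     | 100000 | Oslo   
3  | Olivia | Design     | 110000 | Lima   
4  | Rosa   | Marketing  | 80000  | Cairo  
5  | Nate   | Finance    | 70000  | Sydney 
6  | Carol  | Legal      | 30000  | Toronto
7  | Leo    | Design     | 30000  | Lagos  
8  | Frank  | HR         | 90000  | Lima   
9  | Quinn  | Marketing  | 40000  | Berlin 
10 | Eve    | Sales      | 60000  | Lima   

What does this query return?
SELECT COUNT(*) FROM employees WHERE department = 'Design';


Counting rows where department = 'Design'
  Dave -> MATCH
  Olivia -> MATCH
  Leo -> MATCH


3


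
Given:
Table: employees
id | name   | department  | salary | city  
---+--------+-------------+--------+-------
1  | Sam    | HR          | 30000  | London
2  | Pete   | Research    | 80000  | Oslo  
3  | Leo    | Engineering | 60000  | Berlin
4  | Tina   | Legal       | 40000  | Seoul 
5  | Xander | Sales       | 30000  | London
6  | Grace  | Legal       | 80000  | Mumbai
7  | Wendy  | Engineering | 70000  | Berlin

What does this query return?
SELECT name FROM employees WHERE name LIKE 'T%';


LIKE 'T%' matches names starting with 'T'
Matching: 1

1 rows:
Tina


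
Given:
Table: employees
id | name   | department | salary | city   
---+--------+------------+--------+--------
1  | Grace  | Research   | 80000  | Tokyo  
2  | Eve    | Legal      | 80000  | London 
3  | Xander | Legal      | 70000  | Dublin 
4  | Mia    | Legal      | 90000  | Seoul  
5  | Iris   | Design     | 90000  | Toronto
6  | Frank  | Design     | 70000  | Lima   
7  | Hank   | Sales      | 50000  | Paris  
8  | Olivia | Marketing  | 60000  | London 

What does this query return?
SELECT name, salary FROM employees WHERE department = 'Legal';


Filtering: department = 'Legal'
Matching rows: 3

3 rows:
Eve, 80000
Xander, 70000
Mia, 90000


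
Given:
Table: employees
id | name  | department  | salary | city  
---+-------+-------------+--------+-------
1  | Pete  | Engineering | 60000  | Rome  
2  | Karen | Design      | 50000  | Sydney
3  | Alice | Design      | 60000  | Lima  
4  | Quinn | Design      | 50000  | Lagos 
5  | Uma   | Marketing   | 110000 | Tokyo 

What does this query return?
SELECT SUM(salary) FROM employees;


SUM(salary) = 60000 + 50000 + 60000 + 50000 + 110000 = 330000

330000


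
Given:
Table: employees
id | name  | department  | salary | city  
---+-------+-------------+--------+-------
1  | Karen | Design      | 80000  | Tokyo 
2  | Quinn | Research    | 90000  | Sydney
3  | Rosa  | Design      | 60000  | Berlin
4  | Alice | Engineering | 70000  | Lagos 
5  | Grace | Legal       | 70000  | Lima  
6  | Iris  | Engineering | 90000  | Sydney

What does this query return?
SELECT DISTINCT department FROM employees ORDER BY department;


All 'department' values (row order): Design, Research, Design, Engineering, Legal, Engineering
Removing duplicates leaves 4 unique value(s).

4 values:
Design
Engineering
Legal
Research


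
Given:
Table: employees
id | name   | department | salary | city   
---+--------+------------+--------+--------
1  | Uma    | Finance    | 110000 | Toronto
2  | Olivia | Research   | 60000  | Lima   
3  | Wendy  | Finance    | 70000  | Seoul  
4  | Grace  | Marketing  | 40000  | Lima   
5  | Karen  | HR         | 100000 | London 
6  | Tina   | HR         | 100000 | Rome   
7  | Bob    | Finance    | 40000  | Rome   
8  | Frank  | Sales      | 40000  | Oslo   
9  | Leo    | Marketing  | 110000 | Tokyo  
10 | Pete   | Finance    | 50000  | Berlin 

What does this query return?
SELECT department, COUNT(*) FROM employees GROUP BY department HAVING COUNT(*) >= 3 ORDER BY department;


Groups with count >= 3:
  Finance: 4 -> PASS
  HR: 2 -> filtered out
  Marketing: 2 -> filtered out
  Research: 1 -> filtered out
  Sales: 1 -> filtered out


1 groups:
Finance, 4


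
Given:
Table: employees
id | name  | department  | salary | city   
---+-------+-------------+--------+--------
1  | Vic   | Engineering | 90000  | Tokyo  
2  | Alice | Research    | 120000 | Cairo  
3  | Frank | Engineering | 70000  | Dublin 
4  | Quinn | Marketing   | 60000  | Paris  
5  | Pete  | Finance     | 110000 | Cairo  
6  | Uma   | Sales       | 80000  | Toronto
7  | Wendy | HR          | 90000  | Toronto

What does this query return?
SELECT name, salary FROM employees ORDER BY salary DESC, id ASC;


Sorting by salary DESC, then id ASC for ties

7 rows:
Alice, 120000
Pete, 110000
Vic, 90000
Wendy, 90000
Uma, 80000
Frank, 70000
Quinn, 60000


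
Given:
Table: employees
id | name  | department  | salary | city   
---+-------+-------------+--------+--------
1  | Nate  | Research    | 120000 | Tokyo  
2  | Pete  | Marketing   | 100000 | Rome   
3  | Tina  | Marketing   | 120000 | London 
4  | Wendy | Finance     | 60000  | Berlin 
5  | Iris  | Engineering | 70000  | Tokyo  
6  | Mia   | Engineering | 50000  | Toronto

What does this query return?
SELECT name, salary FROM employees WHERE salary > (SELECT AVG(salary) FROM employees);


Subquery: AVG(salary) = 86666.67
Filtering: salary > 86666.67
  Nate (120000) -> MATCH
  Pete (100000) -> MATCH
  Tina (120000) -> MATCH


3 rows:
Nate, 120000
Pete, 100000
Tina, 120000


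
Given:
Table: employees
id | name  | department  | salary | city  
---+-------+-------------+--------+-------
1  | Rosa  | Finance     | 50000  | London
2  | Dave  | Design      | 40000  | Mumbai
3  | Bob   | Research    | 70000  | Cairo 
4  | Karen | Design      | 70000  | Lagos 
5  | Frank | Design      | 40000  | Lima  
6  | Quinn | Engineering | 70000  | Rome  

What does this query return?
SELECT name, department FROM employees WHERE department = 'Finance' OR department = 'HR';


Filtering: department = 'Finance' OR 'HR'
Matching: 1 rows

1 rows:
Rosa, Finance


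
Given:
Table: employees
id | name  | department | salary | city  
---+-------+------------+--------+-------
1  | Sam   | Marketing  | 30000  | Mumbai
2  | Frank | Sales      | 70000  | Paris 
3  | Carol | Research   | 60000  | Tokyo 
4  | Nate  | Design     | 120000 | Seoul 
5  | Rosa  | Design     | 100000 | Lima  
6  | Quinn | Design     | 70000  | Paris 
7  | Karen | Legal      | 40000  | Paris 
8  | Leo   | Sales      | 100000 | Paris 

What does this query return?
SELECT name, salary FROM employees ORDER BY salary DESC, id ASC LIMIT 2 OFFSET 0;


Sort by salary DESC (id ASC tiebreak), then skip 0 and take 2
Rows 1 through 2

2 rows:
Nate, 120000
Rosa, 100000


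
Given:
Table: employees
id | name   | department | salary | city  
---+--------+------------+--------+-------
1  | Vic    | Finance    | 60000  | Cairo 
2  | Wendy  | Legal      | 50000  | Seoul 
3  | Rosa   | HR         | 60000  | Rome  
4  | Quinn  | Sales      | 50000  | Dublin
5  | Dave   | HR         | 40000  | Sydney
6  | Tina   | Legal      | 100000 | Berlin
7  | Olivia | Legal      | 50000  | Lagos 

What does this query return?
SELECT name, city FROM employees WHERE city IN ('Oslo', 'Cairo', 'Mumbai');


Filtering: city IN ('Oslo', 'Cairo', 'Mumbai')
Matching: 1 rows

1 rows:
Vic, Cairo


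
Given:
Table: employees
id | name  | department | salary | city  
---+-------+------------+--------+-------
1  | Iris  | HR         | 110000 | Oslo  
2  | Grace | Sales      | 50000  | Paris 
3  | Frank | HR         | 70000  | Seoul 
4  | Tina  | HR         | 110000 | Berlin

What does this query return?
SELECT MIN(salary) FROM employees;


Salaries: 110000, 50000, 70000, 110000
MIN = 50000

50000


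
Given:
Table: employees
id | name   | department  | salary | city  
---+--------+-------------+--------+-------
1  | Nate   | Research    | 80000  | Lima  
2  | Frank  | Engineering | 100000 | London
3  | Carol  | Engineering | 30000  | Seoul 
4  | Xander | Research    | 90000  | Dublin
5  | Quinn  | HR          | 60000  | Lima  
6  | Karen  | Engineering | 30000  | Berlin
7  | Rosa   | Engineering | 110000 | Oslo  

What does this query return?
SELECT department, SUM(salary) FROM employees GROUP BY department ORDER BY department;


Summing salary within each department:
  Engineering: 100000 + 30000 + 30000 + 110000 = 270000
  HR: 60000 = 60000
  Research: 80000 + 90000 = 170000


3 groups:
Engineering, 270000
HR, 60000
Research, 170000


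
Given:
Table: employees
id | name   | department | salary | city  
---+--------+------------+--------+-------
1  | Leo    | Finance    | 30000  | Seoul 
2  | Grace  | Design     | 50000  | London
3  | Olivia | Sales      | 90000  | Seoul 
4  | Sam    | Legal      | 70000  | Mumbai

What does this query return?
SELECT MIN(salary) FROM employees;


Salaries: 30000, 50000, 90000, 70000
MIN = 30000

30000


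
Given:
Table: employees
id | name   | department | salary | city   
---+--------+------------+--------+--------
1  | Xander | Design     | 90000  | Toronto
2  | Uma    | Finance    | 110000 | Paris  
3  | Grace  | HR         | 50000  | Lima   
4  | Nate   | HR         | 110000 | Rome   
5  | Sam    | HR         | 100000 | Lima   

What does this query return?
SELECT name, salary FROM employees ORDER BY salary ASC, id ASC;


Sorting by salary ASC, then id ASC for ties

5 rows:
Grace, 50000
Xander, 90000
Sam, 100000
Uma, 110000
Nate, 110000


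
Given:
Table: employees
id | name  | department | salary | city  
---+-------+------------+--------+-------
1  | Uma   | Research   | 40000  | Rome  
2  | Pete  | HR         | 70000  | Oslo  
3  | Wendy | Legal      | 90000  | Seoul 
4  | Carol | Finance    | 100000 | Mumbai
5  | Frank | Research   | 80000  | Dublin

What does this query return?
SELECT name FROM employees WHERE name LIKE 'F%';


LIKE 'F%' matches names starting with 'F'
Matching: 1

1 rows:
Frank


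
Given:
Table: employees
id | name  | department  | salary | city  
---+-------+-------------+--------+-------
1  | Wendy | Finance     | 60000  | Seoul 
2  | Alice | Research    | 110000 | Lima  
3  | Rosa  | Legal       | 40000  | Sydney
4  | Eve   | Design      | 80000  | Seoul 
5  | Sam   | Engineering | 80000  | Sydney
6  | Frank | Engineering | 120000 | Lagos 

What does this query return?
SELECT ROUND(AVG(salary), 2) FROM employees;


SUM(salary) = 490000
COUNT = 6
ROUND(AVG, 2) = ROUND(490000 / 6, 2) = 81666.67

81666.67


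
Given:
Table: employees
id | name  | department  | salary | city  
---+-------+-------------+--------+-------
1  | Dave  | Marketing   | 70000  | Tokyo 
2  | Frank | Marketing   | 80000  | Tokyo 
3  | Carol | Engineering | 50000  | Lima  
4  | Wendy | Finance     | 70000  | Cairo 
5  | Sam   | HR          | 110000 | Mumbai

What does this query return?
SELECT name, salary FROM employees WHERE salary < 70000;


Filtering: salary < 70000
Matching: 1 rows

1 rows:
Carol, 50000


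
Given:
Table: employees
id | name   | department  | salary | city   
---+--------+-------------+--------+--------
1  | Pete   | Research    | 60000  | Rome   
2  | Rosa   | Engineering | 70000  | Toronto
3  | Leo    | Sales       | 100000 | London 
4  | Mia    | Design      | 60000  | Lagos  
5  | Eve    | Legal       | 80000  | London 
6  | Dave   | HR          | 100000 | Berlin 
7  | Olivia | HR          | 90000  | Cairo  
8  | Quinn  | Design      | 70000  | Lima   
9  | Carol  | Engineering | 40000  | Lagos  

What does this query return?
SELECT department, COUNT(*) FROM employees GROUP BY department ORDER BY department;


Assigning each row to its department group:
  Pete -> Research
  Rosa -> Engineering
  Leo -> Sales
  Mia -> Design
  Eve -> Legal
  Dave -> HR
  Olivia -> HR
  Quinn -> Design
  Carol -> Engineering


6 groups:
Design, 2
Engineering, 2
HR, 2
Legal, 1
Research, 1
Sales, 1


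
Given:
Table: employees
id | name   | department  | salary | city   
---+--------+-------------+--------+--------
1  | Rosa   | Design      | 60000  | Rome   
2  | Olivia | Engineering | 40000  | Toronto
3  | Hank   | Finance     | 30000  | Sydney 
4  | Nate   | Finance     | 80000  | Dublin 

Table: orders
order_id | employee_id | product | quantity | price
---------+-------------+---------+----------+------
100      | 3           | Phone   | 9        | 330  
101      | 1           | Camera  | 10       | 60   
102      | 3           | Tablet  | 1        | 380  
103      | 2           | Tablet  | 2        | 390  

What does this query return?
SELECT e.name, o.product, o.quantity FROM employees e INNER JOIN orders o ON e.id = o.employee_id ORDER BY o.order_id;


Joining employees.id = orders.employee_id:
  employee Hank (id=3) -> order Phone
  employee Rosa (id=1) -> order Camera
  employee Hank (id=3) -> order Tablet
  employee Olivia (id=2) -> order Tablet


4 rows:
Hank, Phone, 9
Rosa, Camera, 10
Hank, Tablet, 1
Olivia, Tablet, 2


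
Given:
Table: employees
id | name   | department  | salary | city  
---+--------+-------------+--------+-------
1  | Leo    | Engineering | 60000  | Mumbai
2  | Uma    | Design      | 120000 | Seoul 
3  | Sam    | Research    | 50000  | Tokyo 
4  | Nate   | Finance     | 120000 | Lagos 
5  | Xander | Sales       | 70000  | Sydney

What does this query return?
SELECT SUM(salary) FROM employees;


SUM(salary) = 60000 + 120000 + 50000 + 120000 + 70000 = 420000

420000


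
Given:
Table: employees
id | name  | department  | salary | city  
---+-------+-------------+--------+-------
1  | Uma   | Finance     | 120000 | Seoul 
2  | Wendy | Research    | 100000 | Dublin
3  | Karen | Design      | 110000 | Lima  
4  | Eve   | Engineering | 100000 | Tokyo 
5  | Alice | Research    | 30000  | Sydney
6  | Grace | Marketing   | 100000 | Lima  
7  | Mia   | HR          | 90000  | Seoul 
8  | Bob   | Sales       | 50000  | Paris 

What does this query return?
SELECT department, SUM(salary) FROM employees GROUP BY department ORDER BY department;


Summing salary within each department:
  Design: 110000 = 110000
  Engineering: 100000 = 100000
  Finance: 120000 = 120000
  HR: 90000 = 90000
  Marketing: 100000 = 100000
  Research: 100000 + 30000 = 130000
  Sales: 50000 = 50000


7 groups:
Design, 110000
Engineering, 100000
Finance, 120000
HR, 90000
Marketing, 100000
Research, 130000
Sales, 50000


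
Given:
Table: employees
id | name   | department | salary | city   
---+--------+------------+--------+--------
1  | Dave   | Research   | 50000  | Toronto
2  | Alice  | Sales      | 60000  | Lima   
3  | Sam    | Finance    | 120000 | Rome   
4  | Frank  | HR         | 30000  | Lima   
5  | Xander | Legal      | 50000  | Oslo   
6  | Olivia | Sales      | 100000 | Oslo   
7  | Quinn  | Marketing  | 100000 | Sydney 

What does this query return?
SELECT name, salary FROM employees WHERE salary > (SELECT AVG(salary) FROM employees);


Subquery: AVG(salary) = 72857.14
Filtering: salary > 72857.14
  Sam (120000) -> MATCH
  Olivia (100000) -> MATCH
  Quinn (100000) -> MATCH


3 rows:
Sam, 120000
Olivia, 100000
Quinn, 100000


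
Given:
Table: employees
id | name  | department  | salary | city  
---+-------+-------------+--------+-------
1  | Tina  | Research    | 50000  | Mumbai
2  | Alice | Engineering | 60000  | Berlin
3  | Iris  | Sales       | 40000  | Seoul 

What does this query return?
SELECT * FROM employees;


SELECT * returns all 3 rows with all columns

3 rows:
1, Tina, Research, 50000, Mumbai
2, Alice, Engineering, 60000, Berlin
3, Iris, Sales, 40000, Seoul


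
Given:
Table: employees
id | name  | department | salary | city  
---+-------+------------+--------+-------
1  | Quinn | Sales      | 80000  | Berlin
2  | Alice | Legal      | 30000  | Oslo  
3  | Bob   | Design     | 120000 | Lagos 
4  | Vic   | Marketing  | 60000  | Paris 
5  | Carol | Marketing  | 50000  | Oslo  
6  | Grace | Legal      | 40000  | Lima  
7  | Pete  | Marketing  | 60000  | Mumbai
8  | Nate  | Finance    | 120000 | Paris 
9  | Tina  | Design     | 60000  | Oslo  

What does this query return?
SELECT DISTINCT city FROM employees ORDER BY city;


All 'city' values (row order): Berlin, Oslo, Lagos, Paris, Oslo, Lima, Mumbai, Paris, Oslo
Removing duplicates leaves 6 unique value(s).

6 values:
Berlin
Lagos
Lima
Mumbai
Oslo
Paris
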